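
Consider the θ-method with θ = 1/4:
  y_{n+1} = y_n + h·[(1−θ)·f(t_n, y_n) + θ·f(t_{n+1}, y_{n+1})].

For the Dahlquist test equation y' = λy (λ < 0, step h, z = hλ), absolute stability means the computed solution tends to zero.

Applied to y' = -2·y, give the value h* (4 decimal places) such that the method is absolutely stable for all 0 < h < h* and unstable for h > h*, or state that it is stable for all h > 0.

Set f=λy, z=hλ:
  y_{n+1} = y_n + z·[3/4·y_n + 1/4·y_{n+1}] ⇒ (1 − 1/4z)y_{n+1} = (1 + 3/4z)y_n
  R(z) = (1 + 3/4z)/(1 − 1/4z).

Find x<0 with |R(x)|<1.
x=-0.68: |R|=0.4188
R=−1: 1+3/4x = −1+1/4x ⇒ -1/2x=2 ⇒ x=2/(-1/2)=-4.0000
Confirm numerically:
  x=-2.839: |R|=0.66048 <1
  x=-1.822: |R|=0.25180 <1
  x=-1.754: |R|=0.21933 <1
  x=-4.418: |R|=1.09931 >1
  x=-4.237: |R|=1.05755 >1
  x=-4.100: |R|=1.02469 >1
Interval (-4.0000, 0).

(-4.0000,0); λ=-2 ⇒ h* = (4)/2 = 2.0000.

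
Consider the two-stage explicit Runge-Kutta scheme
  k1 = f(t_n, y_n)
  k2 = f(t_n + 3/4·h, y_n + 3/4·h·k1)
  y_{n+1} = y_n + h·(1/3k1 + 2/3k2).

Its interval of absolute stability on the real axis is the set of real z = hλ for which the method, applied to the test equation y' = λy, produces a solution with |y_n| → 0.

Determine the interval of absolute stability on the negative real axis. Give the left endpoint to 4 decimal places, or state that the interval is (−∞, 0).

On y'=λy, z=hλ:
  k1=λy_n ⇒ h·k1=z·y_n;  k2=λ(1+3/4z)y_n ⇒ h·k2=z(1+3/4z)y_n
  y_{n+1}/y_n = 1 + 1/3z + 2/3z(1+3/4z) = 1 + z + 1/2z²
  R(z) = 1 + z + 1/2z².

Boundary: |R(x)|=1, x<0.
x=-1.41: |R|=0.5840
R=1: x+1/2x²=0 ⇒ x=−2=-2.0000; min R=1−1/(4·1/2)=0.5000>−1
Confirm numerically:
  x=-1.667: |R|=0.72244 <1
  x=-1.394: |R|=0.57762 <1
  x=-0.922: |R|=0.50304 <1
  x=-2.493: |R|=1.61452 >1
  x=-2.491: |R|=1.61154 >1
  x=-2.299: |R|=1.34370 >1
Interval (-2.0000, 0).

(-2.0000, 0).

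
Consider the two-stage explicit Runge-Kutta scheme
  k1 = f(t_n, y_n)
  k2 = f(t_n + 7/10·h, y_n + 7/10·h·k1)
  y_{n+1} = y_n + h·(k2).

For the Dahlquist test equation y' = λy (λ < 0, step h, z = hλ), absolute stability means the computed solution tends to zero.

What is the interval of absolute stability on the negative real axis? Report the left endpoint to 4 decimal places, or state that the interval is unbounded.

Test eqn y'=λy, z=hλ:
  k1=λy_n ⇒ h·k1=z·y_n;  k2=λ(1+7/10z)y_n ⇒ h·k2=z(1+7/10z)y_n
  y_{n+1}/y_n = 1 + z(1+7/10z) = 1 + z + 7/10z²
  ⇒ R(z) = 1 + z + 7/10z².

Boundary: |R(x)|=1, x<0.
x=-0.42: |R|=0.7035
R=1: x+7/10x²=0 ⇒ x=−10/7=-1.4286; min R=1−1/(4·7/10)=0.6429>−1
Confirm numerically:
  x=-1.303: |R|=0.88547 <1
  x=-0.959: |R|=0.68478 <1
  x=-0.859: |R|=0.65752 <1
  x=-1.712: |R|=1.33966 >1
  x=-1.664: |R|=1.27423 >1
Stable set (-1.4286, 0).

z∈(-1.4286,0).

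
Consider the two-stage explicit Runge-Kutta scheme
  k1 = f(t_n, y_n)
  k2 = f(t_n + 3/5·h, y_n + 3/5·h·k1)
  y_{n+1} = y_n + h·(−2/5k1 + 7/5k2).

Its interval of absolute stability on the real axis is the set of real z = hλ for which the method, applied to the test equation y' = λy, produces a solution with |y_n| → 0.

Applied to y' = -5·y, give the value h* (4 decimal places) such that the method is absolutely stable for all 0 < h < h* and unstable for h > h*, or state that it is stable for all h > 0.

On y'=λy, z=hλ:
  k1=λy_n ⇒ h·k1=z·y_n;  k2=λ(1+3/5z)y_n ⇒ h·k2=z(1+3/5z)y_n
  y_{n+1}/y_n = 1 − 2/5z + 7/5z(1+3/5z) = 1 + z + 21/25z²
  ⇒ R(z) = 1 + z + 21/25z².

Need |R(x)|<1, x<0.
x=-1.03: |R|=0.8612
R=1: x+21/25x²=0 ⇒ x=−25/21=-1.1905; min R=1−1/(4·21/25)=0.7024>−1
Confirm numerically:
  x=-1.129: |R|=0.94170 <1
  x=-0.913: |R|=0.78720 <1
  x=-0.660: |R|=0.70590 <1
  x=-1.629: |R|=1.60006 >1
  x=-1.539: |R|=1.45056 >1
  x=-1.307: |R|=1.12793 >1
Interval (-1.1905, 0).

(-1.1905,0); λ=-5 ⇒ h* = (25/21)/5 = 0.2381.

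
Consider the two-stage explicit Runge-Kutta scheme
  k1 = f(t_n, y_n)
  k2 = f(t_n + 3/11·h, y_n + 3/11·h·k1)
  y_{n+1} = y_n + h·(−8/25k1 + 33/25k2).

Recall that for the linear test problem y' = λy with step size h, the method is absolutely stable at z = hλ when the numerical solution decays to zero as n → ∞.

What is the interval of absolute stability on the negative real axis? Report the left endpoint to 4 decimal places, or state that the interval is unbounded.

Test eqn y'=λy, z=hλ:
  k1=λy_n ⇒ h·k1=z·y_n;  k2=λ(1+3/11z)y_n ⇒ h·k2=z(1+3/11z)y_n
  y_{n+1}/y_n = 1 − 8/25z + 33/25z(1+3/11z) = 1 + z + 9/25z²
  Hence R(z) = 1 + z + 9/25z².

Need |R(x)|<1, x<0.
x=-0.53: |R|=0.5711
R=1: x+9/25x²=0 ⇒ x=−25/9=-2.7778; min R=1−1/(4·9/25)=0.3056>−1
Confirm numerically:
  x=-2.190: |R|=0.53660 <1
  x=-1.968: |R|=0.42629 <1
  x=-1.441: |R|=0.30653 <1
  x=-2.886: |R|=1.11244 >1
  x=-2.827: |R|=1.05009 >1
Interval (-2.7778, 0).

z∈(-2.7778,0).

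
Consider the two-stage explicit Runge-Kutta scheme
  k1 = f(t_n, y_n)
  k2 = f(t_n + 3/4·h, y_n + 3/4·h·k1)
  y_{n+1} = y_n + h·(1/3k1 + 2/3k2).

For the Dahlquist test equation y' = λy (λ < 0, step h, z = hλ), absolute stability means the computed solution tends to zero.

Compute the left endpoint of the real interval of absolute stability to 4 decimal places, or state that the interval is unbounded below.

With y'=λy (z=hλ):
  k1=λy_n ⇒ h·k1=z·y_n;  k2=λ(1+3/4z)y_n ⇒ h·k2=z(1+3/4z)y_n
  y_{n+1}/y_n = 1 + 1/3z + 2/3z(1+3/4z) = 1 + z + 1/2z²
  Hence R(z) = 1 + z + 1/2z².

Boundary: |R(x)|=1, x<0.
x=-1.39: |R|=0.5760
R=1: x+1/2x²=0 ⇒ x=−2=-2.0000; min R=1−1/(4·1/2)=0.5000>−1
Confirm numerically:
  x=-1.450: |R|=0.60125 <1
  x=-1.223: |R|=0.52486 <1
  x=-1.145: |R|=0.51051 <1
  x=-0.850: |R|=0.51125 <1
  x=-2.573: |R|=1.73716 >1
  x=-2.481: |R|=1.59668 >1
  x=-2.384: |R|=1.45773 >1
So |R|<1 on (-2.0000, 0).

left endpoint -2.0000.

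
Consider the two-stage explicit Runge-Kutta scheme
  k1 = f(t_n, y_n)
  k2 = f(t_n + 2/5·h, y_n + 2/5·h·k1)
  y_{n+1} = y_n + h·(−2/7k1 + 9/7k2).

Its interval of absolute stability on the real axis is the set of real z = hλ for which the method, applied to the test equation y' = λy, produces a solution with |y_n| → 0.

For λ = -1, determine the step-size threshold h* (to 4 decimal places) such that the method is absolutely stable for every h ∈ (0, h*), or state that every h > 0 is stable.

Set f=λy, z=hλ:
  k1=λy_n ⇒ h·k1=z·y_n;  k2=λ(1+2/5z)y_n ⇒ h·k2=z(1+2/5z)y_n
  y_{n+1}/y_n = 1 − 2/7z + 9/7z(1+2/5z) = 1 + z + 18/35z²
  so R(z) = 1 + z + 18/35z².

Solve |R(x)|<1 on ℝ⁻.
x=-0.91: |R|=0.5159
R=1: x+18/35x²=0 ⇒ x=−35/18=-1.9444; min R=1−1/(4·18/35)=0.5139>−1
Confirm numerically:
  x=-1.573: |R|=0.69951 <1
  x=-1.477: |R|=0.64493 <1
  x=-1.193: |R|=0.53896 <1
  x=-2.482: |R|=1.68617 >1
  x=-2.458: |R|=1.64919 >1
So |R|<1 on (-1.9444, 0).

(-1.9444,0); λ=-1 ⇒ h* = (35/18)/1 = 1.9444.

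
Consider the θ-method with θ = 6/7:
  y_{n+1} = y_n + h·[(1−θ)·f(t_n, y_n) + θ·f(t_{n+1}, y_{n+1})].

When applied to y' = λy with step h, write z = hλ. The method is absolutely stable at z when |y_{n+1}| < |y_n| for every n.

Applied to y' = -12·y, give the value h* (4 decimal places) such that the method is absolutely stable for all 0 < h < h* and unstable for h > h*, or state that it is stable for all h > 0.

interval (−∞, 0). Any h>0 works for λ=-12.

On y'=λy, z=hλ:
  y_{n+1} = y_n + z·[1/7·y_n + 6/7·y_{n+1}] ⇒ (1 − 6/7z)y_{n+1} = (1 + 1/7z)y_n
  R(z) = (1 + 1/7z)/(1 − 6/7z).

Need |R(x)|<1, x<0.
x=-1.12: |R|=0.4286
x=-2: |R|=0.2632
x=-10: |R|=0.0448
x=-100: |R|=0.1532
θ=6/7≥1/2 ⇒ |1+1/7x|<|1−6/7x| ∀x<0 ⇒ interval (−∞,0).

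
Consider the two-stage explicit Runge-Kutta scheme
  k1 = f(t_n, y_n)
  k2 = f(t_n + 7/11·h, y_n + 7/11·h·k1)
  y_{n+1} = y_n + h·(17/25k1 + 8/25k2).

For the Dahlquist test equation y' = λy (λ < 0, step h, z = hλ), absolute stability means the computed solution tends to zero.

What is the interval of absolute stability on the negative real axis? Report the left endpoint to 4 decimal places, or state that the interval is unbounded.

With y'=λy (z=hλ):
  k1=λy_n ⇒ h·k1=z·y_n;  k2=λ(1+7/11z)y_n ⇒ h·k2=z(1+7/11z)y_n
  y_{n+1}/y_n = 1 + 17/25z + 8/25z(1+7/11z) = 1 + z + 56/275z²
  Hence R(z) = 1 + z + 56/275z².

Boundary: |R(x)|=1, x<0.
x=-1.61: |R|=0.0822
R=1: x+56/275x²=0 ⇒ x=−275/56=-4.9107; min R=1−1/(4·56/275)=-0.2277>−1
Confirm numerically:
  x=-4.652: |R|=0.75492 <1
  x=-3.265: |R|=0.09419 <1
  x=-2.129: |R|=0.20599 <1
  x=-5.422: |R|=1.56452 >1
  x=-5.366: |R|=1.49750 >1
So |R|<1 on (-4.9107, 0).

z∈(-4.9107,0).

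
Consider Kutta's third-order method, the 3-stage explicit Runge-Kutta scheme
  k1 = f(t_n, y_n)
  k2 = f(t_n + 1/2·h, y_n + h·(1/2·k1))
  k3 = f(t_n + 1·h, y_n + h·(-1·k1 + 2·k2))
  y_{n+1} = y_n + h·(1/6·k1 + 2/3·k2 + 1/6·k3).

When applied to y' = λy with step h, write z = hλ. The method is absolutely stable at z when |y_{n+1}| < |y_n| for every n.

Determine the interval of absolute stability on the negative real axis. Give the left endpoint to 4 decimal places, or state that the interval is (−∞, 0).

z∈(-2.5127,0).

With y'=λy (z=hλ):
  order 3, 3-stage ⇒ R(z)=1+z+z^2/2+z^3/6
  (e.g. R(-0.44)=0.64260, |R|=0.64260)

Boundary: |R(x)|=1, x<0.
x=-0.44: |R|=0.6426
|R(-1.51)|=0.0562 |R(-1.37)|=0.1399 |R(-1.33)|=0.1623
Bisect:
  x_lo=-3.0251 |R|=2.0634  x_hi=-0.3818 |R|=0.6818
  mid=-1.70343 |R|=0.07640 →hi
  mid=-2.36426 |R|=0.77200 →hi
  mid=-2.69468 |R|=1.32517 →lo
  mid=-2.52947 |R|=1.02771 →lo
  mid=-2.44687 |R|=0.89492 →hi
  mid=-2.48817 |R|=0.96005 →hi
  mid=-2.50882 |R|=0.99356 →hi
  mid=-2.51915 |R|=1.01055 →lo
  ...
  [-2.51285,-2.51269] ⇒ x*=-2.5127
So |R|<1 on (-2.5127, 0).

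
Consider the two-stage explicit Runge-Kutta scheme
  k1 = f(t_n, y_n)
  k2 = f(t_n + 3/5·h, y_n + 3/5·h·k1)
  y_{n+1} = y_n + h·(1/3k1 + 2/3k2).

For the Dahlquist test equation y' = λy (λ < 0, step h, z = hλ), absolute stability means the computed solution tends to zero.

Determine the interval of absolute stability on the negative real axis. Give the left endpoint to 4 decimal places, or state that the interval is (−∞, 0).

z∈(-2.5000,0).

On y'=λy, z=hλ:
  k1=λy_n ⇒ h·k1=z·y_n;  k2=λ(1+3/5z)y_n ⇒ h·k2=z(1+3/5z)y_n
  y_{n+1}/y_n = 1 + 1/3z + 2/3z(1+3/5z) = 1 + z + 2/5z²
  Hence R(z) = 1 + z + 2/5z².

Boundary: |R(x)|=1, x<0.
x=-1.63: |R|=0.4328
R=1: x+2/5x²=0 ⇒ x=−5/2=-2.5000; min R=1−1/(4·2/5)=0.3750>−1
Confirm numerically:
  x=-2.199: |R|=0.73524 <1
  x=-1.825: |R|=0.50725 <1
  x=-1.266: |R|=0.37510 <1
  x=-3.077: |R|=1.71017 >1
  x=-2.677: |R|=1.18953 >1
  x=-2.577: |R|=1.07937 >1
So |R|<1 on (-2.5000, 0).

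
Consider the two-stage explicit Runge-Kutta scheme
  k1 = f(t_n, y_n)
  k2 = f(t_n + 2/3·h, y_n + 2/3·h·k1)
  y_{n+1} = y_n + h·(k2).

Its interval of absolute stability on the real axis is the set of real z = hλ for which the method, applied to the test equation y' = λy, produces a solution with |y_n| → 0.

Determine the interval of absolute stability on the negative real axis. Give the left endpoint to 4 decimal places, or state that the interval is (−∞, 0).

On y'=λy, z=hλ:
  k1=λy_n ⇒ h·k1=z·y_n;  k2=λ(1+2/3z)y_n ⇒ h·k2=z(1+2/3z)y_n
  y_{n+1}/y_n = 1 + z(1+2/3z) = 1 + z + 2/3z²
  ⇒ R(z) = 1 + z + 2/3z².

Need |R(x)|<1, x<0.
x=-1.38: |R|=0.8896
R=1: x+2/3x²=0 ⇒ x=−3/2=-1.5000; min R=1−1/(4·2/3)=0.6250>−1
Confirm numerically:
  x=-1.367: |R|=0.87879 <1
  x=-1.243: |R|=0.78703 <1
  x=-1.029: |R|=0.67689 <1
  x=-0.846: |R|=0.63114 <1
  x=-2.093: |R|=1.82743 >1
  x=-2.091: |R|=1.82385 >1
Interval (-1.5000, 0).

z∈(-1.5000,0).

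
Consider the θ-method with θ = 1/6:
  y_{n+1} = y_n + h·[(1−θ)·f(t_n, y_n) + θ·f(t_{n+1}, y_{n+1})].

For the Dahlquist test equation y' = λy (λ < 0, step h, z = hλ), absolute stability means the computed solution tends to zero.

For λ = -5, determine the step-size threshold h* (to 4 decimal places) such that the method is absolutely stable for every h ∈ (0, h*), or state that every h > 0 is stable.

(-3.0000,0); λ=-5 ⇒ h* = (3)/5 = 0.6000.

Test eqn y'=λy, z=hλ:
  y_{n+1} = y_n + z·[5/6·y_n + 1/6·y_{n+1}] ⇒ (1 − 1/6z)y_{n+1} = (1 + 5/6z)y_n
  R(z) = (1 + 5/6z)/(1 − 1/6z).

Solve |R(x)|<1 on ℝ⁻.
x=-0.58: |R|=0.4711
R=−1: 1+5/6x = −1+1/6x ⇒ -2/3x=2 ⇒ x=2/(-2/3)=-3.0000
Confirm numerically:
  x=-2.595: |R|=0.81152 <1
  x=-1.733: |R|=0.34463 <1
  x=-1.694: |R|=0.32103 <1
  x=-3.257: |R|=1.11105 >1
  x=-3.032: |R|=1.01417 >1
Stable set (-3.0000, 0).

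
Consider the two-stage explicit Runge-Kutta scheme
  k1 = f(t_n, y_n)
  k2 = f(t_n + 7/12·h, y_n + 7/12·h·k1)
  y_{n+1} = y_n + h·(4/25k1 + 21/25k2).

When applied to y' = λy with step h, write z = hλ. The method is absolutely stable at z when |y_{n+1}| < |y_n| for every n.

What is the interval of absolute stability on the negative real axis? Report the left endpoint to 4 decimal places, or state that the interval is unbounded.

(-2.0408, 0).

On y'=λy, z=hλ:
  k1=λy_n ⇒ h·k1=z·y_n;  k2=λ(1+7/12z)y_n ⇒ h·k2=z(1+7/12z)y_n
  y_{n+1}/y_n = 1 + 4/25z + 21/25z(1+7/12z) = 1 + z + 49/100z²
  ⇒ R(z) = 1 + z + 49/100z².

Need |R(x)|<1, x<0.
x=-1.18: |R|=0.5023
R=1: x+49/100x²=0 ⇒ x=−100/49=-2.0408; min R=1−1/(4·49/100)=0.4898>−1
Confirm numerically:
  x=-1.808: |R|=0.79374 <1
  x=-1.511: |R|=0.60773 <1
  x=-1.405: |R|=0.56227 <1
  x=-2.520: |R|=1.59170 >1
  x=-2.471: |R|=1.52086 >1
  x=-2.277: |R|=1.26352 >1
Interval (-2.0408, 0).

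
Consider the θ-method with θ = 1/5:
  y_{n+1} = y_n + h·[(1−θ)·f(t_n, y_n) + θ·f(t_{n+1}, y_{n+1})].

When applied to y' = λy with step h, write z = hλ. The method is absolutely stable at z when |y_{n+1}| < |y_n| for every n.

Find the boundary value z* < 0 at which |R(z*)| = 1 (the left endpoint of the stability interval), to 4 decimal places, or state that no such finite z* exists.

z* = -3.3333.

Set f=λy, z=hλ:
  y_{n+1} = y_n + z·[4/5·y_n + 1/5·y_{n+1}] ⇒ (1 − 1/5z)y_{n+1} = (1 + 4/5z)y_n
  R(z) = (1 + 4/5z)/(1 − 1/5z).

Solve |R(x)|<1 on ℝ⁻.
x=-1.04: |R|=0.1391
R=−1: 1+4/5x = −1+1/5x ⇒ -3/5x=2 ⇒ x=2/(-3/5)=-3.3333
Confirm numerically:
  x=-3.068: |R|=0.90134 <1
  x=-2.020: |R|=0.43875 <1
  x=-1.667: |R|=0.25019 <1
  x=-3.730: |R|=1.13631 >1
  x=-3.558: |R|=1.07876 >1
So |R|<1 on (-3.3333, 0).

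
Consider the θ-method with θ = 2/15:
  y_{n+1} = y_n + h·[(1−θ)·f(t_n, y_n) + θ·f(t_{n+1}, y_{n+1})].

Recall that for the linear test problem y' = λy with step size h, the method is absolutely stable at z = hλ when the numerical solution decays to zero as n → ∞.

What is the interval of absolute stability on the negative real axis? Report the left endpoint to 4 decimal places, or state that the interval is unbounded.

(-2.7273, 0).

With y'=λy (z=hλ):
  y_{n+1} = y_n + z·[13/15·y_n + 2/15·y_{n+1}] ⇒ (1 − 2/15z)y_{n+1} = (1 + 13/15z)y_n
  ⇒ R(z) = (1 + 13/15z)/(1 − 2/15z).

Find x<0 with |R(x)|<1.
x=-0.87: |R|=0.2204
R=−1: 1+13/15x = −1+2/15x ⇒ -11/15x=2 ⇒ x=2/(-11/15)=-2.7273
Confirm numerically:
  x=-2.627: |R|=0.94554 <1
  x=-1.627: |R|=0.33697 <1
  x=-1.587: |R|=0.30984 <1
  x=-3.075: |R|=1.18085 >1
  x=-2.862: |R|=1.07151 >1
  x=-2.834: |R|=1.05680 >1
Stable set (-2.7273, 0).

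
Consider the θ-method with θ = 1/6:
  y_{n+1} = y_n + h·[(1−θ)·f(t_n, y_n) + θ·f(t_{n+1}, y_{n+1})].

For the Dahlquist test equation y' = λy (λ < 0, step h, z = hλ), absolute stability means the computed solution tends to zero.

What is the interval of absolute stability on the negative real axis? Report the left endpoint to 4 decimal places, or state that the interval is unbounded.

Test eqn y'=λy, z=hλ:
  y_{n+1} = y_n + z·[5/6·y_n + 1/6·y_{n+1}] ⇒ (1 − 1/6z)y_{n+1} = (1 + 5/6z)y_n
  so R(z) = (1 + 5/6z)/(1 − 1/6z).

Need |R(x)|<1, x<0.
x=-0.7: |R|=0.3731
R=−1: 1+5/6x = −1+1/6x ⇒ -2/3x=2 ⇒ x=2/(-2/3)=-3.0000
Confirm numerically:
  x=-2.493: |R|=0.76122 <1
  x=-2.408: |R|=0.71836 <1
  x=-1.741: |R|=0.34944 <1
  x=-3.368: |R|=1.15713 >1
  x=-3.063: |R|=1.02781 >1
Interval (-3.0000, 0).

(-3.0000, 0).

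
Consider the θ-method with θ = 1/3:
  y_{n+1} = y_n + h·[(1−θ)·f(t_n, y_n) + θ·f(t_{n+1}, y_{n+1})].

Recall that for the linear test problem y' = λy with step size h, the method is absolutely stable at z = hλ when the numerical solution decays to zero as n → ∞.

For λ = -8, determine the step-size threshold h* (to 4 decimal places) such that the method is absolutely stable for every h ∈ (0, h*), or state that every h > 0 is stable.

(-6.0000,0); λ=-8 ⇒ h* = (6)/8 = 0.7500.

On y'=λy, z=hλ:
  y_{n+1} = y_n + z·[2/3·y_n + 1/3·y_{n+1}] ⇒ (1 − 1/3z)y_{n+1} = (1 + 2/3z)y_n
  so R(z) = (1 + 2/3z)/(1 − 1/3z).

Find x<0 with |R(x)|<1.
x=-1.63: |R|=0.0562
R=−1: 1+2/3x = −1+1/3x ⇒ -1/3x=2 ⇒ x=2/(-1/3)=-6.0000
Confirm numerically:
  x=-5.322: |R|=0.91853 <1
  x=-3.629: |R|=0.64233 <1
  x=-2.713: |R|=0.42465 <1
  x=-6.129: |R|=1.01413 >1
  x=-6.061: |R|=1.00673 >1
  x=-6.048: |R|=1.00531 >1
So |R|<1 on (-6.0000, 0).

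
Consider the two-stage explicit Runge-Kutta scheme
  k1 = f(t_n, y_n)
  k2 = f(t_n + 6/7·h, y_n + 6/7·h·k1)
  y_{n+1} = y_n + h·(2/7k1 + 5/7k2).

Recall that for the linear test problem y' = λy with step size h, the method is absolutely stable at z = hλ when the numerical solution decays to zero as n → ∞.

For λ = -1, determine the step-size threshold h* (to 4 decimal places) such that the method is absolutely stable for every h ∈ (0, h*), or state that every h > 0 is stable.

(-1.6333,0); λ=-1 ⇒ h* = (49/30)/1 = 1.6333.

With y'=λy (z=hλ):
  k1=λy_n ⇒ h·k1=z·y_n;  k2=λ(1+6/7z)y_n ⇒ h·k2=z(1+6/7z)y_n
  y_{n+1}/y_n = 1 + 2/7z + 5/7z(1+6/7z) = 1 + z + 30/49z²
  ⇒ R(z) = 1 + z + 30/49z².

Find x<0 with |R(x)|<1.
x=-0.3: |R|=0.7551
R=1: x+30/49x²=0 ⇒ x=−49/30=-1.6333; min R=1−1/(4·30/49)=0.5917>−1
Confirm numerically:
  x=-1.564: |R|=0.93361 <1
  x=-1.171: |R|=0.66854 <1
  x=-0.811: |R|=0.59169 <1
  x=-2.116: |R|=1.62530 >1
  x=-1.868: |R|=1.26838 >1
  x=-1.665: |R|=1.03228 >1
Stable set (-1.6333, 0).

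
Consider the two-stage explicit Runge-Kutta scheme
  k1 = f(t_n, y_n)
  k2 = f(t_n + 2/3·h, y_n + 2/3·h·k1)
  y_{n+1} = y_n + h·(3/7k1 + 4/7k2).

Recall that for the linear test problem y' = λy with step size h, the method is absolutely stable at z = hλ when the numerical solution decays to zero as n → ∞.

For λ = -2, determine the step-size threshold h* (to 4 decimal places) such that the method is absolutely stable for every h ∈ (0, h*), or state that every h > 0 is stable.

On y'=λy, z=hλ:
  k1=λy_n ⇒ h·k1=z·y_n;  k2=λ(1+2/3z)y_n ⇒ h·k2=z(1+2/3z)y_n
  y_{n+1}/y_n = 1 + 3/7z + 4/7z(1+2/3z) = 1 + z + 8/21z²
  so R(z) = 1 + z + 8/21z².

Find x<0 with |R(x)|<1.
x=-1.15: |R|=0.3538
R=1: x+8/21x²=0 ⇒ x=−21/8=-2.6250; min R=1−1/(4·8/21)=0.3438>−1
Confirm numerically:
  x=-2.464: |R|=0.84887 <1
  x=-2.218: |R|=0.65610 <1
  x=-1.261: |R|=0.34476 <1
  x=-3.132: |R|=1.60492 >1
  x=-2.764: |R|=1.14636 >1
Interval (-2.6250, 0).

(-2.6250,0); λ=-2 ⇒ h* = (21/8)/2 = 1.3125.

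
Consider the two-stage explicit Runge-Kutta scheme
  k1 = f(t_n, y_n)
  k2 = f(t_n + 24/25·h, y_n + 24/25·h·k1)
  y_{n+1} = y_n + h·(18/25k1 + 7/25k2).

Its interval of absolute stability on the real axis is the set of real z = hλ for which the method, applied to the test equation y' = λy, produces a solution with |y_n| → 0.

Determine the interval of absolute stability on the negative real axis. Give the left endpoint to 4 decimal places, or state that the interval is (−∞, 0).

Test eqn y'=λy, z=hλ:
  k1=λy_n ⇒ h·k1=z·y_n;  k2=λ(1+24/25z)y_n ⇒ h·k2=z(1+24/25z)y_n
  y_{n+1}/y_n = 1 + 18/25z + 7/25z(1+24/25z) = 1 + z + 168/625z²
  Hence R(z) = 1 + z + 168/625z².

Boundary: |R(x)|=1, x<0.
x=-1: |R|=0.2688
R=1: x+168/625x²=0 ⇒ x=−625/168=-3.7202; min R=1−1/(4·168/625)=0.0699>−1
Confirm numerically:
  x=-2.190: |R|=0.09919 <1
  x=-2.079: |R|=0.08282 <1
  x=-2.044: |R|=0.07903 <1
  x=-1.673: |R|=0.07935 <1
  x=-4.160: |R|=1.49175 >1
  x=-3.912: |R|=1.20165 >1
  x=-3.817: |R|=1.09928 >1
Interval (-3.7202, 0).

(-3.7202, 0).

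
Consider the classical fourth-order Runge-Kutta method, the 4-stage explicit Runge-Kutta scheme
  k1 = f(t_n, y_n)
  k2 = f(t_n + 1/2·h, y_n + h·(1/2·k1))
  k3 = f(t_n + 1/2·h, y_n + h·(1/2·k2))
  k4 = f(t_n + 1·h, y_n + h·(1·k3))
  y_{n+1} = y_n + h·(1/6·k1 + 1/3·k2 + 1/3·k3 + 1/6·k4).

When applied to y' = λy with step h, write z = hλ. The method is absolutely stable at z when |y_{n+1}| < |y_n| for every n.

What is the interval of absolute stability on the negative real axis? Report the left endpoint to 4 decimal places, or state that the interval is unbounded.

z∈(-2.7853,0).

With y'=λy (z=hλ):
  order 4, 4-stage ⇒ R(z)=1+z+z^2/2+z^3/6+z^4/24
  (e.g. R(-1.6)=0.27040, |R|=0.27040)

Boundary: |R(x)|=1, x<0.
x=-1.6: |R|=0.2704
|R(-2.06)|=0.3552 |R(-1.42)|=0.2804 |R(-0.66)|=0.5178
Bisect:
  x_lo=-3.1885 |R|=1.7986  x_hi=-0.1612 |R|=0.8511
  mid=-1.67483 |R|=0.27255 →hi
  mid=-2.43165 |R|=0.58523 →hi
  mid=-2.81005 |R|=1.03798 →lo
  mid=-2.62085 |R|=0.77909 →hi
  mid=-2.71545 |R|=0.89971 →hi
  mid=-2.76275 |R|=0.96655 →hi
  mid=-2.78640 |R|=1.00168 →lo
  ...
  [-2.78530,-2.78511] ⇒ x*=-2.7853
Interval (-2.7853, 0).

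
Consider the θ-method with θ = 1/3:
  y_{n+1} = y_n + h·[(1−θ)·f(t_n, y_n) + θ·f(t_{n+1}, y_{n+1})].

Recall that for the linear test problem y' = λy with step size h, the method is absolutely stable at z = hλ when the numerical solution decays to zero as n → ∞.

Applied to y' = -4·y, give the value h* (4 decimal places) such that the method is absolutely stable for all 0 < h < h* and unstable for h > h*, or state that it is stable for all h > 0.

With y'=λy (z=hλ):
  y_{n+1} = y_n + z·[2/3·y_n + 1/3·y_{n+1}] ⇒ (1 − 1/3z)y_{n+1} = (1 + 2/3z)y_n
  Hence R(z) = (1 + 2/3z)/(1 − 1/3z).

Solve |R(x)|<1 on ℝ⁻.
x=-0.97: |R|=0.2670
R=−1: 1+2/3x = −1+1/3x ⇒ -1/3x=2 ⇒ x=2/(-1/3)=-6.0000
Confirm numerically:
  x=-4.936: |R|=0.86593 <1
  x=-4.382: |R|=0.78082 <1
  x=-3.205: |R|=0.54956 <1
  x=-3.027: |R|=0.50672 <1
  x=-6.529: |R|=1.05551 >1
  x=-6.438: |R|=1.04641 >1
  x=-6.397: |R|=1.04225 >1
Interval (-6.0000, 0).

(-6.0000,0); λ=-4 ⇒ h* = (6)/4 = 1.5000.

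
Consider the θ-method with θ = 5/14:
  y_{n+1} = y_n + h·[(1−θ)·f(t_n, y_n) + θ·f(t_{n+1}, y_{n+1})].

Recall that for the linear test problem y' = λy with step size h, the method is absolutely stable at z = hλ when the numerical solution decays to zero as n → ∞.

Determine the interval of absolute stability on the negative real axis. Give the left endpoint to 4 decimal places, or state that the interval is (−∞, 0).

z∈(-7.0000,0).

Set f=λy, z=hλ:
  y_{n+1} = y_n + z·[9/14·y_n + 5/14·y_{n+1}] ⇒ (1 − 5/14z)y_{n+1} = (1 + 9/14z)y_n
  so R(z) = (1 + 9/14z)/(1 − 5/14z).

Find x<0 with |R(x)|<1.
x=-0.52: |R|=0.5614
R=−1: 1+9/14x = −1+5/14x ⇒ -2/7x=2 ⇒ x=2/(-2/7)=-7.0000
Confirm numerically:
  x=-5.050: |R|=0.80127 <1
  x=-3.540: |R|=0.56341 <1
  x=-3.248: |R|=0.50370 <1
  x=-7.535: |R|=1.04141 >1
  x=-7.505: |R|=1.03920 >1
  x=-7.098: |R|=1.00792 >1
So |R|<1 on (-7.0000, 0).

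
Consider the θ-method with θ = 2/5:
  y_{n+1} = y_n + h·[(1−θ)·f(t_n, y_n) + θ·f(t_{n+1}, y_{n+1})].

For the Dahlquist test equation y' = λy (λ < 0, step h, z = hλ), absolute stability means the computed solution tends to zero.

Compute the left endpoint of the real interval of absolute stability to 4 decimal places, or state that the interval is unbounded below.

left endpoint -10.0000.

Set f=λy, z=hλ:
  y_{n+1} = y_n + z·[3/5·y_n + 2/5·y_{n+1}] ⇒ (1 − 2/5z)y_{n+1} = (1 + 3/5z)y_n
  ⇒ R(z) = (1 + 3/5z)/(1 − 2/5z).

Solve |R(x)|<1 on ℝ⁻.
x=-1.17: |R|=0.2030
R=−1: 1+3/5x = −1+2/5x ⇒ -1/5x=2 ⇒ x=2/(-1/5)=-10.0000
Confirm numerically:
  x=-7.946: |R|=0.90168 <1
  x=-5.092: |R|=0.67677 <1
  x=-4.124: |R|=0.55646 <1
  x=-10.429: |R|=1.01659 >1
  x=-10.278: |R|=1.01088 >1
Interval (-10.0000, 0).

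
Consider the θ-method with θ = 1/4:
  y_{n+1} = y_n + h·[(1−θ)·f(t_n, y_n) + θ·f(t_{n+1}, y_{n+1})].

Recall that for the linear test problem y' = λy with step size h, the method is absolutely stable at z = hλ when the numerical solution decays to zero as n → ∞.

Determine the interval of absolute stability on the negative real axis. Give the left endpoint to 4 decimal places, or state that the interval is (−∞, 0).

(-4.0000, 0).

Test eqn y'=λy, z=hλ:
  y_{n+1} = y_n + z·[3/4·y_n + 1/4·y_{n+1}] ⇒ (1 − 1/4z)y_{n+1} = (1 + 3/4z)y_n
  so R(z) = (1 + 3/4z)/(1 − 1/4z).

Need |R(x)|<1, x<0.
x=-0.39: |R|=0.6446
R=−1: 1+3/4x = −1+1/4x ⇒ -1/2x=2 ⇒ x=2/(-1/2)=-4.0000
Confirm numerically:
  x=-3.614: |R|=0.89861 <1
  x=-2.466: |R|=0.52552 <1
  x=-1.913: |R|=0.29410 <1
  x=-1.705: |R|=0.19544 <1
  x=-4.472: |R|=1.11143 >1
  x=-4.452: |R|=1.10696 >1
  x=-4.450: |R|=1.10651 >1
So |R|<1 on (-4.0000, 0).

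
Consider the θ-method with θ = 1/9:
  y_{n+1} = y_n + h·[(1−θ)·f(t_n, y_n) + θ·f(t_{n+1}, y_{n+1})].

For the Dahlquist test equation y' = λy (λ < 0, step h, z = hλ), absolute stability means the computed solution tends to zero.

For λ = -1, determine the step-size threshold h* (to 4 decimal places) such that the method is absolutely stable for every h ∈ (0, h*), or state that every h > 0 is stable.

(-2.5714,0); λ=-1 ⇒ h* = (18/7)/1 = 2.5714.

With y'=λy (z=hλ):
  y_{n+1} = y_n + z·[8/9·y_n + 1/9·y_{n+1}] ⇒ (1 − 1/9z)y_{n+1} = (1 + 8/9z)y_n
  R(z) = (1 + 8/9z)/(1 − 1/9z).

Need |R(x)|<1, x<0.
x=-1.07: |R|=0.0437
R=−1: 1+8/9x = −1+1/9x ⇒ -7/9x=2 ⇒ x=2/(-7/9)=-2.5714
Confirm numerically:
  x=-1.732: |R|=0.45248 <1
  x=-1.694: |R|=0.42566 <1
  x=-1.183: |R|=0.04557 <1
  x=-2.824: |R|=1.14953 >1
  x=-2.738: |R|=1.09934 >1
Interval (-2.5714, 0).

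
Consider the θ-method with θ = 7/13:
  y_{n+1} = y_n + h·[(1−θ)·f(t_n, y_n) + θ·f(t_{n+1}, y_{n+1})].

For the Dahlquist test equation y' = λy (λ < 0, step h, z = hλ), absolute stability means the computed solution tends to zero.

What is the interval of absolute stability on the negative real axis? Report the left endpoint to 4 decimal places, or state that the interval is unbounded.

Test eqn y'=λy, z=hλ:
  y_{n+1} = y_n + z·[6/13·y_n + 7/13·y_{n+1}] ⇒ (1 − 7/13z)y_{n+1} = (1 + 6/13z)y_n
  so R(z) = (1 + 6/13z)/(1 − 7/13z).

Find x<0 with |R(x)|<1.
x=-0.5: |R|=0.6061
x=-2: |R|=0.0370
x=-10: |R|=0.5663
x=-100: |R|=0.8233
θ=7/13≥1/2 ⇒ |1+6/13x|<|1−7/13x| ∀x<0 ⇒ interval (−∞,0).

unbounded; (−∞, 0).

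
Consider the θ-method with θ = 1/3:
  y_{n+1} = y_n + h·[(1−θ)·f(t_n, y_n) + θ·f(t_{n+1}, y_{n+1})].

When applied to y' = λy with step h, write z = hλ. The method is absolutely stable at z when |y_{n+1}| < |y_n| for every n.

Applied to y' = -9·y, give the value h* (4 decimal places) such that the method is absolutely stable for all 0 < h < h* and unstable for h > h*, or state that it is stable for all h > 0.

(-6.0000,0); λ=-9 ⇒ h* = (6)/9 = 0.6667.

Set f=λy, z=hλ:
  y_{n+1} = y_n + z·[2/3·y_n + 1/3·y_{n+1}] ⇒ (1 − 1/3z)y_{n+1} = (1 + 2/3z)y_n
  so R(z) = (1 + 2/3z)/(1 − 1/3z).

Need |R(x)|<1, x<0.
x=-1: |R|=0.2500
R=−1: 1+2/3x = −1+1/3x ⇒ -1/3x=2 ⇒ x=2/(-1/3)=-6.0000
Confirm numerically:
  x=-4.324: |R|=0.77116 <1
  x=-3.347: |R|=0.58201 <1
  x=-3.059: |R|=0.51461 <1
  x=-2.971: |R|=0.49271 <1
  x=-6.337: |R|=1.03609 >1
  x=-6.091: |R|=1.01001 >1
  x=-6.048: |R|=1.00531 >1
So |R|<1 on (-6.0000, 0).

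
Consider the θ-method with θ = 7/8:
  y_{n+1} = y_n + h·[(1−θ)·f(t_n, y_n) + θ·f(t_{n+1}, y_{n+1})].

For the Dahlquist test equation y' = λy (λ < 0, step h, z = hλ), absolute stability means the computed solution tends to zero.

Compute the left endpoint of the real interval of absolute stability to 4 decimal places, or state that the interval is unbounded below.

unbounded; (−∞, 0).

Set f=λy, z=hλ:
  y_{n+1} = y_n + z·[1/8·y_n + 7/8·y_{n+1}] ⇒ (1 − 7/8z)y_{n+1} = (1 + 1/8z)y_n
  Hence R(z) = (1 + 1/8z)/(1 − 7/8z).

Find x<0 with |R(x)|<1.
x=-0.78: |R|=0.5364
x=-2: |R|=0.2727
x=-10: |R|=0.0256
x=-100: |R|=0.1299
θ=7/8≥1/2 ⇒ |1+1/8x|<|1−7/8x| ∀x<0 ⇒ unbounded interval.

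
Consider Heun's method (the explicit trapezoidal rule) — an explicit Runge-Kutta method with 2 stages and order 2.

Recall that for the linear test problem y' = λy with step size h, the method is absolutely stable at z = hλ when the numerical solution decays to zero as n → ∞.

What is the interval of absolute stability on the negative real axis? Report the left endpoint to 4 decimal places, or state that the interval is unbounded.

z∈(-2.0000,0).

Test eqn y'=λy, z=hλ:
  order 2, 2-stage ⇒ R(z)=1+z+z^2/2
  (e.g. R(-0.35)=0.71125, |R|=0.71125)

Need |R(x)|<1, x<0.
x=-0.35: |R|=0.7113
|R(-2.01)|=1.0100 |R(-1.81)|=0.8281 |R(-1.55)|=0.6513
Bisect:
  x_lo=-2.7668 |R|=2.0607  x_hi=-0.0609 |R|=0.9409
  mid=-1.41385 |R|=0.58563 →hi
  mid=-2.09030 |R|=1.09438 →lo
  mid=-1.75207 |R|=0.78281 →hi
  mid=-1.92119 |R|=0.92429 →hi
  mid=-2.00575 |R|=1.00576 →lo
  mid=-1.96347 |R|=0.96413 →hi
  mid=-1.98461 |R|=0.98472 →hi
  ...
  [-2.00013,-1.99996] ⇒ x*=-2.0000
Stable set (-2.0000, 0).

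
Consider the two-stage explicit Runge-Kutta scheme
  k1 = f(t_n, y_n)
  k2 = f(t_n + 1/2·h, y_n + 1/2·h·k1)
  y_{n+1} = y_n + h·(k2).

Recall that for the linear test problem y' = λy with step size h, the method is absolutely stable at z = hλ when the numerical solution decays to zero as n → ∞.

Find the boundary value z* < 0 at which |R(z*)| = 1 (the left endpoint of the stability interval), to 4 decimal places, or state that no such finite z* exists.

Test eqn y'=λy, z=hλ:
  k1=λy_n ⇒ h·k1=z·y_n;  k2=λ(1+1/2z)y_n ⇒ h·k2=z(1+1/2z)y_n
  y_{n+1}/y_n = 1 + z(1+1/2z) = 1 + z + 1/2z²
  Hence R(z) = 1 + z + 1/2z².

Solve |R(x)|<1 on ℝ⁻.
x=-0.92: |R|=0.5032
R=1: x+1/2x²=0 ⇒ x=−2=-2.0000; min R=1−1/(4·1/2)=0.5000>−1
Confirm numerically:
  x=-1.840: |R|=0.85280 <1
  x=-1.827: |R|=0.84196 <1
  x=-1.086: |R|=0.50370 <1
  x=-2.493: |R|=1.61452 >1
  x=-2.077: |R|=1.07996 >1
  x=-2.064: |R|=1.06605 >1
Interval (-2.0000, 0).

left endpoint -2.0000.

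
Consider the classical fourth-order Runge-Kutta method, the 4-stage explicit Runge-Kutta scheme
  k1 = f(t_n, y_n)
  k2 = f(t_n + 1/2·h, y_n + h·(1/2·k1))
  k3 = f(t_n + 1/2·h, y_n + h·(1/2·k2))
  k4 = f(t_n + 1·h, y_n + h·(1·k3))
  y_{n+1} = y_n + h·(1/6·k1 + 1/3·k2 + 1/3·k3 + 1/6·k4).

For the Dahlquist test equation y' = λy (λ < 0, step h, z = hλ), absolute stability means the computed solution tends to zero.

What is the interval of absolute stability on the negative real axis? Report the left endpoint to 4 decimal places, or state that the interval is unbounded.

(-2.7853, 0).

Set f=λy, z=hλ:
  order 4, 4-stage ⇒ R(z)=1+z+z^2/2+z^3/6+z^4/24
  (e.g. R(-1.28)=0.30152, |R|=0.30152)

Need |R(x)|<1, x<0.
x=-1.28: |R|=0.3015
|R(-2.58)|=0.7321 |R(-2.06)|=0.3552 |R(-1.32)|=0.2944
Bisect:
  x_lo=-3.4700 |R|=2.6276  x_hi=-0.1426 |R|=0.8671
  mid=-1.80628 |R|=0.28637 →hi
  mid=-2.63812 |R|=0.79985 →hi
  mid=-3.05404 |R|=1.48678 →lo
  mid=-2.84608 |R|=1.09558 →lo
  mid=-2.74210 |R|=0.93681 →hi
  mid=-2.79409 |R|=1.01334 →lo
  mid=-2.76809 |R|=0.97438 →hi
  mid=-2.78109 |R|=0.99368 →hi
  ...
  [-2.78536,-2.78515] ⇒ x*=-2.7853
So |R|<1 on (-2.7853, 0).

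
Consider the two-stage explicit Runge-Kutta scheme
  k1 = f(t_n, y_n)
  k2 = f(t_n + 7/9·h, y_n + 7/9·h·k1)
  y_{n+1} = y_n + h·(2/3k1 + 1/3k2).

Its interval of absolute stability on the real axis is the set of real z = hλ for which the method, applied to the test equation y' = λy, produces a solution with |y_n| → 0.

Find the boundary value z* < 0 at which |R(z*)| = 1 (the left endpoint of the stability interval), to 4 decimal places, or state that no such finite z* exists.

left endpoint -3.8571.

Test eqn y'=λy, z=hλ:
  k1=λy_n ⇒ h·k1=z·y_n;  k2=λ(1+7/9z)y_n ⇒ h·k2=z(1+7/9z)y_n
  y_{n+1}/y_n = 1 + 2/3z + 1/3z(1+7/9z) = 1 + z + 7/27z²
  so R(z) = 1 + z + 7/27z².

Boundary: |R(x)|=1, x<0.
x=-1.3: |R|=0.1381
R=1: x+7/27x²=0 ⇒ x=−27/7=-3.8571; min R=1−1/(4·7/27)=0.0357>−1
Confirm numerically:
  x=-3.477: |R|=0.65732 <1
  x=-3.424: |R|=0.61550 <1
  x=-2.645: |R|=0.16878 <1
  x=-1.932: |R|=0.03572 <1
  x=-4.138: |R|=1.30131 >1
  x=-4.128: |R|=1.28988 >1
Stable set (-3.8571, 0).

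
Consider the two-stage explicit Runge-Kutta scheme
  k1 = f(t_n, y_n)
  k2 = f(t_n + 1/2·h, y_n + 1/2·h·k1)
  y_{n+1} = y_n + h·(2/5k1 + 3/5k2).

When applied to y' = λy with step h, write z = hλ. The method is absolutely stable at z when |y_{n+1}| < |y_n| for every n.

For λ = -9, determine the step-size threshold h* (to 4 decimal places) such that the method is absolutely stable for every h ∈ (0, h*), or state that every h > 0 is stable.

(-3.3333,0); λ=-9 ⇒ h* = (10/3)/9 = 0.3704.

Set f=λy, z=hλ:
  k1=λy_n ⇒ h·k1=z·y_n;  k2=λ(1+1/2z)y_n ⇒ h·k2=z(1+1/2z)y_n
  y_{n+1}/y_n = 1 + 2/5z + 3/5z(1+1/2z) = 1 + z + 3/10z²
  ⇒ R(z) = 1 + z + 3/10z².

Find x<0 with |R(x)|<1.
x=-0.85: |R|=0.3668
R=1: x+3/10x²=0 ⇒ x=−10/3=-3.3333; min R=1−1/(4·3/10)=0.1667>−1
Confirm numerically:
  x=-2.745: |R|=0.51551 <1
  x=-1.950: |R|=0.19075 <1
  x=-1.654: |R|=0.16671 <1
  x=-1.481: |R|=0.17701 <1
  x=-3.855: |R|=1.60331 >1
  x=-3.699: |R|=1.40578 >1
  x=-3.403: |R|=1.07112 >1
So |R|<1 on (-3.3333, 0).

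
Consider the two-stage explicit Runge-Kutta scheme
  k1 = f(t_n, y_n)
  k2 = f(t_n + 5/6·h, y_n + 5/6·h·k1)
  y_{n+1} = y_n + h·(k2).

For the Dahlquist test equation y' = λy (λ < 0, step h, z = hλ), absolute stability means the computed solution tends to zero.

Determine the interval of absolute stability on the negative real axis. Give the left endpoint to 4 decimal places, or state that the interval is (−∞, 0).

Test eqn y'=λy, z=hλ:
  k1=λy_n ⇒ h·k1=z·y_n;  k2=λ(1+5/6z)y_n ⇒ h·k2=z(1+5/6z)y_n
  y_{n+1}/y_n = 1 + z(1+5/6z) = 1 + z + 5/6z²
  R(z) = 1 + z + 5/6z².

Solve |R(x)|<1 on ℝ⁻.
x=-0.51: |R|=0.7067
R=1: x+5/6x²=0 ⇒ x=−6/5=-1.2000; min R=1−1/(4·5/6)=0.7000>−1
Confirm numerically:
  x=-0.893: |R|=0.77154 <1
  x=-0.797: |R|=0.73234 <1
  x=-0.734: |R|=0.71496 <1
  x=-1.598: |R|=1.53000 >1
  x=-1.444: |R|=1.29361 >1
  x=-1.258: |R|=1.06080 >1
Stable set (-1.2000, 0).

z∈(-1.2000,0).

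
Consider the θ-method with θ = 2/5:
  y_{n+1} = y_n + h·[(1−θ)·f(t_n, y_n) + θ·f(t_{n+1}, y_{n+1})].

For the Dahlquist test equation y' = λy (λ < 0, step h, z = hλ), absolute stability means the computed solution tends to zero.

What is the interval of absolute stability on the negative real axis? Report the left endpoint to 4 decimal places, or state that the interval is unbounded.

Set f=λy, z=hλ:
  y_{n+1} = y_n + z·[3/5·y_n + 2/5·y_{n+1}] ⇒ (1 − 2/5z)y_{n+1} = (1 + 3/5z)y_n
  R(z) = (1 + 3/5z)/(1 − 2/5z).

Solve |R(x)|<1 on ℝ⁻.
x=-0.77: |R|=0.4113
R=−1: 1+3/5x = −1+2/5x ⇒ -1/5x=2 ⇒ x=2/(-1/5)=-10.0000
Confirm numerically:
  x=-9.916: |R|=0.99662 <1
  x=-9.103: |R|=0.96135 <1
  x=-6.305: |R|=0.79018 <1
  x=-4.077: |R|=0.54972 <1
  x=-10.268: |R|=1.01049 >1
  x=-10.231: |R|=1.00907 >1
  x=-10.182: |R|=1.00718 >1
So |R|<1 on (-10.0000, 0).

z∈(-10.0000,0).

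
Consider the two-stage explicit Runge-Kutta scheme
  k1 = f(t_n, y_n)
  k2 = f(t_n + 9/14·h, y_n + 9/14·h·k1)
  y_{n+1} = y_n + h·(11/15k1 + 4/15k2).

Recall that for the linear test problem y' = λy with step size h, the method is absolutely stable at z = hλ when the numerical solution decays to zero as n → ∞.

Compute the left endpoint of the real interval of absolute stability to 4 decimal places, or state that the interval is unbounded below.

z* = -5.8333.

With y'=λy (z=hλ):
  k1=λy_n ⇒ h·k1=z·y_n;  k2=λ(1+9/14z)y_n ⇒ h·k2=z(1+9/14z)y_n
  y_{n+1}/y_n = 1 + 11/15z + 4/15z(1+9/14z) = 1 + z + 6/35z²
  so R(z) = 1 + z + 6/35z².

Find x<0 with |R(x)|<1.
x=-1.29: |R|=0.0047
R=1: x+6/35x²=0 ⇒ x=−35/6=-5.8333; min R=1−1/(4·6/35)=-0.4583>−1
Confirm numerically:
  x=-5.609: |R|=0.78429 <1
  x=-4.562: |R|=0.00574 <1
  x=-2.900: |R|=0.45829 <1
  x=-2.580: |R|=0.43890 <1
  x=-6.013: |R|=1.18520 >1
  x=-5.889: |R|=1.05620 >1
So |R|<1 on (-5.8333, 0).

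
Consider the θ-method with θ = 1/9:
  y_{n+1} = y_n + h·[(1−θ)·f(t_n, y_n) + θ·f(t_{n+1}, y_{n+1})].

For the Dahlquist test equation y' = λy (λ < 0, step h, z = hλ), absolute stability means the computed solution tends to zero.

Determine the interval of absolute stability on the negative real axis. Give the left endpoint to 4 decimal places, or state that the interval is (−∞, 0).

On y'=λy, z=hλ:
  y_{n+1} = y_n + z·[8/9·y_n + 1/9·y_{n+1}] ⇒ (1 − 1/9z)y_{n+1} = (1 + 8/9z)y_n
  ⇒ R(z) = (1 + 8/9z)/(1 − 1/9z).

Boundary: |R(x)|=1, x<0.
x=-1.61: |R|=0.3657
R=−1: 1+8/9x = −1+1/9x ⇒ -7/9x=2 ⇒ x=2/(-7/9)=-2.5714
Confirm numerically:
  x=-1.950: |R|=0.60274 <1
  x=-1.060: |R|=0.05169 <1
  x=-1.037: |R|=0.07014 <1
  x=-3.151: |R|=1.33388 >1
  x=-3.059: |R|=1.28303 >1
So |R|<1 on (-2.5714, 0).

(-2.5714, 0).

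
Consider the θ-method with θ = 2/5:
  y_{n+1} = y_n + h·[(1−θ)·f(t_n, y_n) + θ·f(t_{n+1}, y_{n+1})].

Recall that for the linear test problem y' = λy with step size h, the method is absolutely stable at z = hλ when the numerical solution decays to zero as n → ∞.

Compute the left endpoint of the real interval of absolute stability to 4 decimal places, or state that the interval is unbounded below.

On y'=λy, z=hλ:
  y_{n+1} = y_n + z·[3/5·y_n + 2/5·y_{n+1}] ⇒ (1 − 2/5z)y_{n+1} = (1 + 3/5z)y_n
  so R(z) = (1 + 3/5z)/(1 − 2/5z).

Boundary: |R(x)|=1, x<0.
x=-1.44: |R|=0.0863
R=−1: 1+3/5x = −1+2/5x ⇒ -1/5x=2 ⇒ x=2/(-1/5)=-10.0000
Confirm numerically:
  x=-7.954: |R|=0.90214 <1
  x=-7.725: |R|=0.88875 <1
  x=-4.285: |R|=0.57885 <1
  x=-10.193: |R|=1.00760 >1
  x=-10.140: |R|=1.00554 >1
  x=-10.096: |R|=1.00381 >1
So |R|<1 on (-10.0000, 0).

z* = -10.0000.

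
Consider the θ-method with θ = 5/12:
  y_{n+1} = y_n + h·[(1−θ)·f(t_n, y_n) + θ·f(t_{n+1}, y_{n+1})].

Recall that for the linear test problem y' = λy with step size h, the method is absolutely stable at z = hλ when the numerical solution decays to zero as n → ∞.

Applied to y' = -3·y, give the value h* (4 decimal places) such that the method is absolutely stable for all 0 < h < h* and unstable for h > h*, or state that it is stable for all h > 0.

With y'=λy (z=hλ):
  y_{n+1} = y_n + z·[7/12·y_n + 5/12·y_{n+1}] ⇒ (1 − 5/12z)y_{n+1} = (1 + 7/12z)y_n
  so R(z) = (1 + 7/12z)/(1 − 5/12z).

Solve |R(x)|<1 on ℝ⁻.
x=-0.72: |R|=0.4462
R=−1: 1+7/12x = −1+5/12x ⇒ -1/6x=2 ⇒ x=2/(-1/6)=-12.0000
Confirm numerically:
  x=-11.187: |R|=0.97607 <1
  x=-8.031: |R|=0.84780 <1
  x=-5.662: |R|=0.68554 <1
  x=-12.567: |R|=1.01515 >1
  x=-12.198: |R|=1.00543 >1
Interval (-12.0000, 0).

(-12.0000,0); λ=-3 ⇒ h* = (12)/3 = 4.0000.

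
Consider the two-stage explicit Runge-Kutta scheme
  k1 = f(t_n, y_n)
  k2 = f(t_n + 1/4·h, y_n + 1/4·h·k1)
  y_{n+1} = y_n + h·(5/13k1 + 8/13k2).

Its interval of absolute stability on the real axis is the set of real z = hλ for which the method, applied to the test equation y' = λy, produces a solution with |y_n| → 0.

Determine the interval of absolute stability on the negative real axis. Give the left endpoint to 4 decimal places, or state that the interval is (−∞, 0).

With y'=λy (z=hλ):
  k1=λy_n ⇒ h·k1=z·y_n;  k2=λ(1+1/4z)y_n ⇒ h·k2=z(1+1/4z)y_n
  y_{n+1}/y_n = 1 + 5/13z + 8/13z(1+1/4z) = 1 + z + 2/13z²
  so R(z) = 1 + z + 2/13z².

Solve |R(x)|<1 on ℝ⁻.
x=-1.24: |R|=0.0034
R=1: x+2/13x²=0 ⇒ x=−13/2=-6.5000; min R=1−1/(4·2/13)=-0.6250>−1
Confirm numerically:
  x=-6.273: |R|=0.78093 <1
  x=-5.729: |R|=0.32045 <1
  x=-4.124: |R|=0.50748 <1
  x=-2.807: |R|=0.59481 <1
  x=-6.689: |R|=1.19450 >1
  x=-6.646: |R|=1.14928 >1
Interval (-6.5000, 0).

z∈(-6.5000,0).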